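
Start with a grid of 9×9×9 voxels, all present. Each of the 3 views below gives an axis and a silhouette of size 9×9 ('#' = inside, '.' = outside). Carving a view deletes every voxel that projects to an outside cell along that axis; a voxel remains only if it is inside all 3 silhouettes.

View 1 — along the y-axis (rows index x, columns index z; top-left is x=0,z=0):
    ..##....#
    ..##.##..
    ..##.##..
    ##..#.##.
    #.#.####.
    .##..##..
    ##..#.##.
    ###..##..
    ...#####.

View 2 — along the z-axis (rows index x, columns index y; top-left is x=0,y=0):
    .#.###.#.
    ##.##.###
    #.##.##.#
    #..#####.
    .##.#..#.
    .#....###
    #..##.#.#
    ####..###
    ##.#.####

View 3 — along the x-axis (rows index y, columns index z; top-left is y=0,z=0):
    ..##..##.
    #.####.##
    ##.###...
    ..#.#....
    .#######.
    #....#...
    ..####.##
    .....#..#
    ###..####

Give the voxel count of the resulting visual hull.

start: 9×9×9 = 729 voxels
  1. axis=1 (XZ plane), |mask|=41  ⇒  voxels=369
  2. axis=2 (XY plane), |mask|=51  ⇒  voxels=232
  3. axis=0 (YZ plane), |mask|=42  ⇒  voxels=118

|visual hull| = 118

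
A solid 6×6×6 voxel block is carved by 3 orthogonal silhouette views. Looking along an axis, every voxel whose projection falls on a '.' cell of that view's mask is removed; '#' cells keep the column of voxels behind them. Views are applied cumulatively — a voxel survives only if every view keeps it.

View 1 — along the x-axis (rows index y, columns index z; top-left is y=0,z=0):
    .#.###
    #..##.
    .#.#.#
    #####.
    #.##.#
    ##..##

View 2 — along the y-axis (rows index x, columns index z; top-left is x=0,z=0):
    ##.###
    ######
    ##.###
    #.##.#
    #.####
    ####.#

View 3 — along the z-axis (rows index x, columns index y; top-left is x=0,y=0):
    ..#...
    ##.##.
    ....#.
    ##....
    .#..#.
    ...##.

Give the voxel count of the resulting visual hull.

41 voxels

start: 6×6×6 = 216 voxels
  1. axis=0 (YZ plane), |mask|=23  ⇒  voxels=138
  2. axis=1 (XZ plane), |mask|=30  ⇒  voxels=118
  3. axis=2 (XY plane), |mask|=12  ⇒  voxels=41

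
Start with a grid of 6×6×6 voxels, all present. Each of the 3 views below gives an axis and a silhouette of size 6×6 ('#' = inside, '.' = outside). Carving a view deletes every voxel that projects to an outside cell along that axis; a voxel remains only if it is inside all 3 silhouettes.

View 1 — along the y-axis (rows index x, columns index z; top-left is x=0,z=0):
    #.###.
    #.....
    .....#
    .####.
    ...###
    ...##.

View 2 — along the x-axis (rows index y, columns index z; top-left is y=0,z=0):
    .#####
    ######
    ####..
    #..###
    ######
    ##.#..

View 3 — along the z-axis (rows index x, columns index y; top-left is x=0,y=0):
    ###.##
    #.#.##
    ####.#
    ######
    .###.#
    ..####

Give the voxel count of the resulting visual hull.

start: 6×6×6 = 216 voxels
[1] y-view keeps 15 columns → grid now 90
[2] x-view keeps 28 columns → grid now 71
[3] z-view keeps 28 columns → grid now 55

voxel count = 55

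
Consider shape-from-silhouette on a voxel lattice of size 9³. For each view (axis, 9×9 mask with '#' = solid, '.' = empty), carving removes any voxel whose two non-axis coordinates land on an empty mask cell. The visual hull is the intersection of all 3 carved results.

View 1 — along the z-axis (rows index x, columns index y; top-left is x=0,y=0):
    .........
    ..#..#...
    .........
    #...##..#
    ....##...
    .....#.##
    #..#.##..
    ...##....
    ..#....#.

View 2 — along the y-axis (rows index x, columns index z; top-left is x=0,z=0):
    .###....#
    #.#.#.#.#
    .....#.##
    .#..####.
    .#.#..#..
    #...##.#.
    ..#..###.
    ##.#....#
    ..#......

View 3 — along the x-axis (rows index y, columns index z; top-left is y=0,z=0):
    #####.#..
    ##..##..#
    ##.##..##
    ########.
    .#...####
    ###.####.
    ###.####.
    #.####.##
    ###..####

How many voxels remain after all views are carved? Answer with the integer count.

start: 9×9×9 = 729 voxels
step 1: project along z, AND mask (19/81) → |grid| = 171
step 2: project along y, AND mask (33/81) → |grid| = 74
step 3: project along x, AND mask (58/81) → |grid| = 58

58 voxels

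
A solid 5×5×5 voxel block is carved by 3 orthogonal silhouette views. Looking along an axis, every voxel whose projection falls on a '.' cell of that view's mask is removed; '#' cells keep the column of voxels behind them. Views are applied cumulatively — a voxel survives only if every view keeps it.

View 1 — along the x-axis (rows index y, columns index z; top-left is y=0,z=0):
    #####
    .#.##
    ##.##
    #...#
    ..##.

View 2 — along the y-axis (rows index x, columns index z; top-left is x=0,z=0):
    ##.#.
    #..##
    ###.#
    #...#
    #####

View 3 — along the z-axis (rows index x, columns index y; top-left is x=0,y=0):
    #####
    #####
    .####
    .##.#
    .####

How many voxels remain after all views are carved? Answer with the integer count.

before carving: 125 voxels (5×5×5)
step 1: project along x, AND mask (16/25) → |grid| = 80
step 2: project along y, AND mask (17/25) → |grid| = 56
step 3: project along z, AND mask (21/25) → |grid| = 43

remaining voxels: 43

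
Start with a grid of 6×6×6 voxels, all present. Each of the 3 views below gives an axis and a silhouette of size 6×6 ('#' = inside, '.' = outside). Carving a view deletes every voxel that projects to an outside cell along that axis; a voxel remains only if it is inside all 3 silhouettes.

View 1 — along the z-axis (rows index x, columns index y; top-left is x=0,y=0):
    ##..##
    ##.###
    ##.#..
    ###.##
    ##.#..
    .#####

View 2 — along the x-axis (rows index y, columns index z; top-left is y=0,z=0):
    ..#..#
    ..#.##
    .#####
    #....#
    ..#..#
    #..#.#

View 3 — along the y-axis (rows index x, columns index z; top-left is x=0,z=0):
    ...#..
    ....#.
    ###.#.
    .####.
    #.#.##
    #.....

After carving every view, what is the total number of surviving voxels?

24 voxels

initial block: 6^3 = 216
V1 z: intersect with XY mask (25 set) -- 150 left
V2 x: intersect with YZ mask (17 set) -- 66 left
V3 y: intersect with XZ mask (15 set) -- 24 left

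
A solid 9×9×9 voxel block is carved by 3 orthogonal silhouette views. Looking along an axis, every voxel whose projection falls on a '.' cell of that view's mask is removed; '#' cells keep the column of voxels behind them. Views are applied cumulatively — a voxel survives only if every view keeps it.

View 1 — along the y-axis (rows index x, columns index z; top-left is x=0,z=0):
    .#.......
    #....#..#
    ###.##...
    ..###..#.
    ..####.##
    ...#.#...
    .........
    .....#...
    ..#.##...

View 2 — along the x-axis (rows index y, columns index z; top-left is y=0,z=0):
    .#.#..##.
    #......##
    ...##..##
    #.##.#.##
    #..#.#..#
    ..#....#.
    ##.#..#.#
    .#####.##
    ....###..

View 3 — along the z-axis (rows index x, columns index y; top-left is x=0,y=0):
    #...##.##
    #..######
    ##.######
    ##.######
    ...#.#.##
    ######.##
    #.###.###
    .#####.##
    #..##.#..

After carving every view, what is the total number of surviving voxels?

|visual hull| = 75

full grid |V| = 729
step 1: project along y, AND mask (25/81) → |grid| = 225
step 2: project along x, AND mask (38/81) → |grid| = 104
step 3: project along z, AND mask (58/81) → |grid| = 75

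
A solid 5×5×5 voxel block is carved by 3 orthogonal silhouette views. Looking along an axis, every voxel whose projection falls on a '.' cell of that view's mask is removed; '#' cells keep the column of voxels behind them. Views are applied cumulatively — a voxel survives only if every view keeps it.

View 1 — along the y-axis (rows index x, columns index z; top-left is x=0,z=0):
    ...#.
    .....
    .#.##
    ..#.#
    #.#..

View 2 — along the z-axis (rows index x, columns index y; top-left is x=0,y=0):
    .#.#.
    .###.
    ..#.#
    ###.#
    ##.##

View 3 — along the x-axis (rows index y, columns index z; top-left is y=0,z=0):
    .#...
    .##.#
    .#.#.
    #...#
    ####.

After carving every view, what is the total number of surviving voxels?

remaining voxels: 11

start: 5×5×5 = 125 voxels
V1 y: intersect with XZ mask (8 set) -- 40 left
V2 z: intersect with XY mask (15 set) -- 24 left
V3 x: intersect with YZ mask (12 set) -- 11 left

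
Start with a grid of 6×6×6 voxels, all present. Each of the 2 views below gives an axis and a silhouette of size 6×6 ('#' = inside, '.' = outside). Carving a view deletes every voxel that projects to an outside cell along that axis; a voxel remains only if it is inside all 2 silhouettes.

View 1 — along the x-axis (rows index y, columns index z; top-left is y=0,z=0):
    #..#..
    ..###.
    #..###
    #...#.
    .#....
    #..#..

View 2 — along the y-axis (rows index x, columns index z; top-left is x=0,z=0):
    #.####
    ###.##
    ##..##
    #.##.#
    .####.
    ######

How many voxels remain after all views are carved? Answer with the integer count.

before carving: 216 voxels (6×6×6)
V1 x: intersect with YZ mask (14 set) -- 84 left
V2 y: intersect with XZ mask (28 set) -- 65 left

voxel count = 65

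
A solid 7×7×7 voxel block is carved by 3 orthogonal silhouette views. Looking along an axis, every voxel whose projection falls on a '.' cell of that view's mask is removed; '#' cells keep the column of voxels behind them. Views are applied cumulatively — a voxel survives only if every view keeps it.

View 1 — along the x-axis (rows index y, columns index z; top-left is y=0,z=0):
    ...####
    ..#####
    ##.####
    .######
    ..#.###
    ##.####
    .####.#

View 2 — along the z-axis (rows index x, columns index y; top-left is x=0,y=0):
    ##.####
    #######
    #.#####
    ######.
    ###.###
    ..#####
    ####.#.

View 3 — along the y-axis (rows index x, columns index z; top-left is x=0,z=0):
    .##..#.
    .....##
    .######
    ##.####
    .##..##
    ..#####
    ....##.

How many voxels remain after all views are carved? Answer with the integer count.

130 voxels

initial block: 7^3 = 343
  1. axis=0 (YZ plane), |mask|=36  ⇒  voxels=252
  2. axis=2 (XY plane), |mask|=41  ⇒  voxels=212
  3. axis=1 (XZ plane), |mask|=28  ⇒  voxels=130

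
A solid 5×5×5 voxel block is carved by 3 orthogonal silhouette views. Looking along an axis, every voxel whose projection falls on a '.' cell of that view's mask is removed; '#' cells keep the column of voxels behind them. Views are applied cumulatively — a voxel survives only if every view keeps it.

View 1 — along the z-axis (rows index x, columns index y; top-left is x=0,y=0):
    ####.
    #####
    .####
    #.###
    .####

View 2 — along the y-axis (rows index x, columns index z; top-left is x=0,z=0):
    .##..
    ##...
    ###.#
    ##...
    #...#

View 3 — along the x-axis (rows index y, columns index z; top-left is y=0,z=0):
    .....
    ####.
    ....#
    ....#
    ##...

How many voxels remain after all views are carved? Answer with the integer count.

full grid |V| = 125
after view 1 [z-axis, 21 of 25 cells solid] → remaining = 105
after view 2 [y-axis, 12 of 25 cells solid] → remaining = 50
after view 3 [x-axis, 8 of 25 cells solid] → remaining = 19

19 voxels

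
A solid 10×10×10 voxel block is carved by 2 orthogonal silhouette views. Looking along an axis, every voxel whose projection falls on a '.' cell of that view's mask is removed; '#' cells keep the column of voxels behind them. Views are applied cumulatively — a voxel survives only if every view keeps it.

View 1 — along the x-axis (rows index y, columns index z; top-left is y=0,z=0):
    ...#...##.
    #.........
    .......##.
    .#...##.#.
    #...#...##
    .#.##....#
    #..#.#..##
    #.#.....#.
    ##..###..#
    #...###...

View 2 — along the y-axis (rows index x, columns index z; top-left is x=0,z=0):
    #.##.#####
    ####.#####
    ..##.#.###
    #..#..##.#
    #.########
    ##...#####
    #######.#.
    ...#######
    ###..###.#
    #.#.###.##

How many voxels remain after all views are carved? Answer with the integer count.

voxel count = 267

full grid |V| = 1000
after view 1 [x-axis, 36 of 100 cells solid] → remaining = 360
after view 2 [y-axis, 73 of 100 cells solid] → remaining = 267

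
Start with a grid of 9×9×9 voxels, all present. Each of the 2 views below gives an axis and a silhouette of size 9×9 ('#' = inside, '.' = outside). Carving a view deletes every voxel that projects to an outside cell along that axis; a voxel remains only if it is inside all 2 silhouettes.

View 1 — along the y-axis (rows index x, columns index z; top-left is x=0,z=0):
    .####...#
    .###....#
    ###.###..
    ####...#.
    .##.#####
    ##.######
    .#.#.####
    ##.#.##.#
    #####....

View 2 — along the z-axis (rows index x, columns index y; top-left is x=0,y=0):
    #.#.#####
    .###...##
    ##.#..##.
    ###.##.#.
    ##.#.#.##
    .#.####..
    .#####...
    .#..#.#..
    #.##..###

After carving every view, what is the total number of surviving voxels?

initial block: 9^3 = 729
[1] y-view keeps 52 columns → grid now 468
[2] z-view keeps 48 columns → grid now 275

voxel count = 275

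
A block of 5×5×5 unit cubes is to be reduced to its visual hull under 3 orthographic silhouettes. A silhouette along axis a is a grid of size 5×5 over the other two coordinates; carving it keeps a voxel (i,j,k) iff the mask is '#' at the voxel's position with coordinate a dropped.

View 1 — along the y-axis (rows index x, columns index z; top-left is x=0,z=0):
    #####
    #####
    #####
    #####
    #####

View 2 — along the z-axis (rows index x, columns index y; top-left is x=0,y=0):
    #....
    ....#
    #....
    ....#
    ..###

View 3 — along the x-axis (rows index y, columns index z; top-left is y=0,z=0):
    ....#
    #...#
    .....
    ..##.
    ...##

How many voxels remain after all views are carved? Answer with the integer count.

before carving: 125 voxels (5×5×5)
V1 y: intersect with XZ mask (25 set) -- 125 left
V2 z: intersect with XY mask (7 set) -- 35 left
V3 x: intersect with YZ mask (7 set) -- 10 left

remaining voxels: 10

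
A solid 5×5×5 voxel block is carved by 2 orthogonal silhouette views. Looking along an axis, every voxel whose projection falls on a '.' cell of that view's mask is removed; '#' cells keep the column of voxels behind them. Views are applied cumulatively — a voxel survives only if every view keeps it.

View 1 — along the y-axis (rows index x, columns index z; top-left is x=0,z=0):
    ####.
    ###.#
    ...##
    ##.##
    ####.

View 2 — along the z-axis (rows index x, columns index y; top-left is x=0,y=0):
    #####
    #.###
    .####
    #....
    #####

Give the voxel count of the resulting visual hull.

voxel count = 68

before carving: 125 voxels (5×5×5)
step 1: project along y, AND mask (18/25) → |grid| = 90
step 2: project along z, AND mask (19/25) → |grid| = 68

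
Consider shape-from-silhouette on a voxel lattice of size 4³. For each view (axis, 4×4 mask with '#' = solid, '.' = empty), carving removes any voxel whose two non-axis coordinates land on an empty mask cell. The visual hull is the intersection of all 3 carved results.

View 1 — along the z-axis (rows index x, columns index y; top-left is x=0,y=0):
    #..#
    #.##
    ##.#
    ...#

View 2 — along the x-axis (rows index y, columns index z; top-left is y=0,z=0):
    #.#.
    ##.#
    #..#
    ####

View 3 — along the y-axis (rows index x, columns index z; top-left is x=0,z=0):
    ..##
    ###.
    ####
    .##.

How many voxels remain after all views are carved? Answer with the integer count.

remaining voxels: 20

initial block: 4^3 = 64
after view 1 [z-axis, 9 of 16 cells solid] → remaining = 36
after view 2 [x-axis, 11 of 16 cells solid] → remaining = 27
after view 3 [y-axis, 11 of 16 cells solid] → remaining = 20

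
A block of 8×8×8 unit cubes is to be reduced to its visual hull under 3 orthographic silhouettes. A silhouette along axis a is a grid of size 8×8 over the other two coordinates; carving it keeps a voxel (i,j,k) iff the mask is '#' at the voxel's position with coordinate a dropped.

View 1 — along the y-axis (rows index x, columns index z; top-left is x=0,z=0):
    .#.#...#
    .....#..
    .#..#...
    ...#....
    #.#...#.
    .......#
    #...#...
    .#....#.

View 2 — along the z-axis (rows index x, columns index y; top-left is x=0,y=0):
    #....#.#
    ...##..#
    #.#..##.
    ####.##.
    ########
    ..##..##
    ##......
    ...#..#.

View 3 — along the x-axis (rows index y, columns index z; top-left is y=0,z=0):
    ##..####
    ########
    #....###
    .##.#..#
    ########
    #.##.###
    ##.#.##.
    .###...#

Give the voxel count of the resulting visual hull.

voxel count = 41

full grid |V| = 512
V1 y: intersect with XZ mask (15 set) -- 120 left
V2 z: intersect with XY mask (32 set) -- 62 left
V3 x: intersect with YZ mask (45 set) -- 41 left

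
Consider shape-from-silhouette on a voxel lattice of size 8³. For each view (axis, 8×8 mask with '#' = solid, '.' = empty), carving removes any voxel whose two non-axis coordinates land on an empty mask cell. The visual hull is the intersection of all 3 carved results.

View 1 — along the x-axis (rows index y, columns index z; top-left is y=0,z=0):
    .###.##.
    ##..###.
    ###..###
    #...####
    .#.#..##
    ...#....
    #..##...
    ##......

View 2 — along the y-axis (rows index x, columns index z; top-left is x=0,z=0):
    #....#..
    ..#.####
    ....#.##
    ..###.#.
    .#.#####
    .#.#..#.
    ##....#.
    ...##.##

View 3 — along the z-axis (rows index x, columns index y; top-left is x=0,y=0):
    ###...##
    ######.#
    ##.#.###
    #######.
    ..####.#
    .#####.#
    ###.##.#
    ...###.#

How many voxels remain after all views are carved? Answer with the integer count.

remaining voxels: 87

initial block: 8^3 = 512
V1 x: intersect with YZ mask (31 set) -- 248 left
V2 y: intersect with XZ mask (30 set) -- 119 left
V3 z: intersect with XY mask (46 set) -- 87 left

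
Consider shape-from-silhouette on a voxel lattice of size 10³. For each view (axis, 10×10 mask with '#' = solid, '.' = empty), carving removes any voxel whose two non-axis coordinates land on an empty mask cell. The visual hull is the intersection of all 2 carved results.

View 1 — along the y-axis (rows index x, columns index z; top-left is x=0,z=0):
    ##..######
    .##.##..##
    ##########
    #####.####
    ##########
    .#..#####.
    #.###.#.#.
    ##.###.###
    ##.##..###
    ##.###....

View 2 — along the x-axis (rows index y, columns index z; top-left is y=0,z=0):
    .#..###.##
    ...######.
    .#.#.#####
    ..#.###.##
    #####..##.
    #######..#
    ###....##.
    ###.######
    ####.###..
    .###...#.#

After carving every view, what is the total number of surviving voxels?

before carving: 1000 voxels (10×10×10)
after view 1 [y-axis, 75 of 100 cells solid] → remaining = 750
after view 2 [x-axis, 66 of 100 cells solid] → remaining = 494

remaining voxels: 494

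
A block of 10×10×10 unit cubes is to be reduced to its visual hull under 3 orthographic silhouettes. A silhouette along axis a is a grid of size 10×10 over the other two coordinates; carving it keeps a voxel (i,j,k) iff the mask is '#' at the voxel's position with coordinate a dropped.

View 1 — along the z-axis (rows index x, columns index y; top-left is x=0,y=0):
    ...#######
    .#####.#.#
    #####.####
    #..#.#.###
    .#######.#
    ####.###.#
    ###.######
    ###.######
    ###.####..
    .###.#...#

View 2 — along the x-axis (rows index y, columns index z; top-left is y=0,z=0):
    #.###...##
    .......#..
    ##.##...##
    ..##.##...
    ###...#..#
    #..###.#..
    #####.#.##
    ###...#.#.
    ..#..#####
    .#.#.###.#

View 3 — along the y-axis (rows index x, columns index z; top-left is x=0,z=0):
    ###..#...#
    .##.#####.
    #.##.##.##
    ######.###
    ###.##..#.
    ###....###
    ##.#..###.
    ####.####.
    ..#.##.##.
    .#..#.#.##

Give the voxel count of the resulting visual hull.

voxel count = 245

initial block: 10^3 = 1000
step 1: project along z, AND mask (75/100) → |grid| = 750
step 2: project along x, AND mask (52/100) → |grid| = 385
step 3: project along y, AND mask (64/100) → |grid| = 245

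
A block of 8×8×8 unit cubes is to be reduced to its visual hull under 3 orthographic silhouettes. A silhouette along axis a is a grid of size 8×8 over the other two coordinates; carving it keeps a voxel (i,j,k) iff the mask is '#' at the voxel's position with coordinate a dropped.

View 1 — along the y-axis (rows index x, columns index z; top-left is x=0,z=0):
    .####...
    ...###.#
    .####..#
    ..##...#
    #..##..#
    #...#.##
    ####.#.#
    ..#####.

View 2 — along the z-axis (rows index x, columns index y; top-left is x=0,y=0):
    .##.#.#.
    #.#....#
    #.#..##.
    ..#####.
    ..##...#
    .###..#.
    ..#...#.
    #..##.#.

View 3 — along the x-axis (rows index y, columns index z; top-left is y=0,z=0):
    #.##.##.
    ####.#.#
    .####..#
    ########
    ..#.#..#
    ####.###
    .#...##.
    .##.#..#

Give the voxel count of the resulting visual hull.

77 voxels

full grid |V| = 512
after view 1 [y-axis, 35 of 64 cells solid] → remaining = 280
after view 2 [z-axis, 29 of 64 cells solid] → remaining = 123
after view 3 [x-axis, 41 of 64 cells solid] → remaining = 77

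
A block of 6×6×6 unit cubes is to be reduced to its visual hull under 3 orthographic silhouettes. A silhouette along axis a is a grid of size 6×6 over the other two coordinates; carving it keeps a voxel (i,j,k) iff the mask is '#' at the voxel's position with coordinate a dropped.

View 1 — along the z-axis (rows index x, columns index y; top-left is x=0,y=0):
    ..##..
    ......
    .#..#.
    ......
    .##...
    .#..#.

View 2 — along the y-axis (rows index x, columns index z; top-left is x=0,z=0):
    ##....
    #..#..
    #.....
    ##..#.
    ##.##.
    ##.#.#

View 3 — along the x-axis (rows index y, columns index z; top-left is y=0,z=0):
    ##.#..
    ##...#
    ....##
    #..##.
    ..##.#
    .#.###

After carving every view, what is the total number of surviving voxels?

voxel count = 10

initial block: 6^3 = 216
V1 z: intersect with XY mask (8 set) -- 48 left
V2 y: intersect with XZ mask (16 set) -- 22 left
V3 x: intersect with YZ mask (18 set) -- 10 left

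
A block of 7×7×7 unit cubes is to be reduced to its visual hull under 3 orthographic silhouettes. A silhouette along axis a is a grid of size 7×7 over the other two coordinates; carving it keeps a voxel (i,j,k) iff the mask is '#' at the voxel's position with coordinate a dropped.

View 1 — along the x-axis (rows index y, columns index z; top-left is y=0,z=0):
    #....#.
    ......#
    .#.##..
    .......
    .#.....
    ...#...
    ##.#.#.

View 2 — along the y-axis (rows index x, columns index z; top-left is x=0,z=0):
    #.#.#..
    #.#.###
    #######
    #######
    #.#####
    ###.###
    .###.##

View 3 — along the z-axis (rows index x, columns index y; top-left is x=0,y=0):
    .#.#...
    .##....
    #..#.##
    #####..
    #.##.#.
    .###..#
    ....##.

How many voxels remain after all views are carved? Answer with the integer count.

29 voxels

before carving: 343 voxels (7×7×7)
[1] x-view keeps 12 columns → grid now 84
[2] y-view keeps 39 columns → grid now 60
[3] z-view keeps 23 columns → grid now 29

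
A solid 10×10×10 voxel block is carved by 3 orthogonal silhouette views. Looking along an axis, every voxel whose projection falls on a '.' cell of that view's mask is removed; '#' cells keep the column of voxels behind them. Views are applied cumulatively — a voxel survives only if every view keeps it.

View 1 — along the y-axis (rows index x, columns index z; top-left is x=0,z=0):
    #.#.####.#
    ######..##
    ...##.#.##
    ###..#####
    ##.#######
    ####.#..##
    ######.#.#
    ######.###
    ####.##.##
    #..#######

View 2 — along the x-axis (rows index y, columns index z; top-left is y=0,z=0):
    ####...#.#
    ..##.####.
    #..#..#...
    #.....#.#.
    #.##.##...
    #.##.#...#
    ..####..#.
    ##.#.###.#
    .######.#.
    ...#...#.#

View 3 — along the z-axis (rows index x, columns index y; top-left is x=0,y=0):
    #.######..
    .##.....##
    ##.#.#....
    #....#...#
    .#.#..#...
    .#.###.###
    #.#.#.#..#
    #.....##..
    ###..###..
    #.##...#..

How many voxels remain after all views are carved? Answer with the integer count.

|visual hull| = 177

full grid |V| = 1000
after view 1 [y-axis, 77 of 100 cells solid] → remaining = 770
after view 2 [x-axis, 50 of 100 cells solid] → remaining = 389
after view 3 [z-axis, 46 of 100 cells solid] → remaining = 177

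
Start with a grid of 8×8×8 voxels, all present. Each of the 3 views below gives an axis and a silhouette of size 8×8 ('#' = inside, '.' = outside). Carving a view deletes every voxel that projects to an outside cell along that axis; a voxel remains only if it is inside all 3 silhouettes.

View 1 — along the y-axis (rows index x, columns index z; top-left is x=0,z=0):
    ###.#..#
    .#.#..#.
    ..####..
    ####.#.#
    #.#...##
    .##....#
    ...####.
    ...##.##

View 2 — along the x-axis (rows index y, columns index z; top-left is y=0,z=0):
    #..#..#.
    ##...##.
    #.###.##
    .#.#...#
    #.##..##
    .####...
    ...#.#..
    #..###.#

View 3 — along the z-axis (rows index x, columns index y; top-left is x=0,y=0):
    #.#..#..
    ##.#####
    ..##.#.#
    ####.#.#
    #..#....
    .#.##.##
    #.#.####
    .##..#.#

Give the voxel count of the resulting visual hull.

82 voxels

start: 8×8×8 = 512 voxels
V1 y: intersect with XZ mask (33 set) -- 264 left
V2 x: intersect with YZ mask (32 set) -- 134 left
V3 z: intersect with XY mask (37 set) -- 82 left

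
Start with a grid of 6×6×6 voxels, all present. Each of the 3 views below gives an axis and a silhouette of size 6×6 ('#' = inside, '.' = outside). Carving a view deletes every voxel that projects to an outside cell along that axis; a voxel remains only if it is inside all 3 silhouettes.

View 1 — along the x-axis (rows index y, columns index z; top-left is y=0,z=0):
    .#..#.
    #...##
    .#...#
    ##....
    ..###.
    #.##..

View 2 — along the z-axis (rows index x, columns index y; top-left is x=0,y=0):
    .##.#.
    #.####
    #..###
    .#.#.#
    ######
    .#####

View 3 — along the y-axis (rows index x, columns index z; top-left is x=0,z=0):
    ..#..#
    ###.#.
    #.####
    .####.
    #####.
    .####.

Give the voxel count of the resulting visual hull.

|visual hull| = 45

full grid |V| = 216
step 1: project along x, AND mask (15/36) → |grid| = 90
step 2: project along z, AND mask (26/36) → |grid| = 66
step 3: project along y, AND mask (24/36) → |grid| = 45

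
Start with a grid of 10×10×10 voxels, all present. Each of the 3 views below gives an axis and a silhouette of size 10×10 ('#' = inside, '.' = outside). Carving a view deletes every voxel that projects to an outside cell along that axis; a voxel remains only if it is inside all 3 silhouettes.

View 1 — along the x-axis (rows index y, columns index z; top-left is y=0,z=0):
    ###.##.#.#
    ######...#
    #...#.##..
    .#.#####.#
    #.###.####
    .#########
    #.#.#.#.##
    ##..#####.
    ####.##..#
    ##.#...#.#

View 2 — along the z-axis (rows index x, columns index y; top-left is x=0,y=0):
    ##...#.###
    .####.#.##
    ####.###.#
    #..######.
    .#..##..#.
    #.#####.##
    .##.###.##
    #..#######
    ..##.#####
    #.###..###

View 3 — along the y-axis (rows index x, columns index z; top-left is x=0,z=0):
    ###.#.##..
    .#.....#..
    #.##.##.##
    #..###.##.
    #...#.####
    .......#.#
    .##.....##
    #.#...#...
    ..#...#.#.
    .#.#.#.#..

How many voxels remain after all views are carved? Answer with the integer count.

initial block: 10^3 = 1000
  1. axis=0 (YZ plane), |mask|=67  ⇒  voxels=670
  2. axis=2 (XY plane), |mask|=69  ⇒  voxels=465
  3. axis=1 (XZ plane), |mask|=43  ⇒  voxels=192

|visual hull| = 192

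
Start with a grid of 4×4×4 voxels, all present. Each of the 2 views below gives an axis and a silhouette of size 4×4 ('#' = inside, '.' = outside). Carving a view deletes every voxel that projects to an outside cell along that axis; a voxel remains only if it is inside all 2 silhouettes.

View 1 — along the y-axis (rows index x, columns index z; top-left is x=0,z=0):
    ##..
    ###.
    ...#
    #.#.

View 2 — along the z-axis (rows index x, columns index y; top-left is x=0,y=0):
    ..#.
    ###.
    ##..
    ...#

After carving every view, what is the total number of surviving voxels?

before carving: 64 voxels (4×4×4)
step 1: project along y, AND mask (8/16) → |grid| = 32
step 2: project along z, AND mask (7/16) → |grid| = 15

remaining voxels: 15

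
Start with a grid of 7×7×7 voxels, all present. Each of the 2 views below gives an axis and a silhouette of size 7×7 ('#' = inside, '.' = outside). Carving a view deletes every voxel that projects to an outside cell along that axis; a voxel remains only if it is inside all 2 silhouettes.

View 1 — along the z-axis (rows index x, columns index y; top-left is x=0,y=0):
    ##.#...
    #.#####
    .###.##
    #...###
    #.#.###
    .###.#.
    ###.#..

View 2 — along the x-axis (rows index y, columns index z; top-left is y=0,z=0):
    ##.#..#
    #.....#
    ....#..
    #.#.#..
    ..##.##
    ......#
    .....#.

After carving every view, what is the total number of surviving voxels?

70 voxels

start: 7×7×7 = 343 voxels
V1 z: intersect with XY mask (31 set) -- 217 left
V2 x: intersect with YZ mask (16 set) -- 70 left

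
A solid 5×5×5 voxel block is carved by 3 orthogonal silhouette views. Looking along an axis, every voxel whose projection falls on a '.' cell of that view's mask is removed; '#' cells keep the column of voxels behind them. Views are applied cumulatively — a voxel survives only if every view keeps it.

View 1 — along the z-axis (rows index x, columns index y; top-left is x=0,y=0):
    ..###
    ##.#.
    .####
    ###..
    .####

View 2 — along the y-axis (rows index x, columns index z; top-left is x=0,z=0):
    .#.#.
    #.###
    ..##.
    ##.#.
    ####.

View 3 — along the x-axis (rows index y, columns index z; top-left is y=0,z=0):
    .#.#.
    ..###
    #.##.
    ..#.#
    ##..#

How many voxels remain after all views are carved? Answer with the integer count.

full grid |V| = 125
  1. axis=2 (XY plane), |mask|=17  ⇒  voxels=85
  2. axis=1 (XZ plane), |mask|=15  ⇒  voxels=51
  3. axis=0 (YZ plane), |mask|=13  ⇒  voxels=26

voxel count = 26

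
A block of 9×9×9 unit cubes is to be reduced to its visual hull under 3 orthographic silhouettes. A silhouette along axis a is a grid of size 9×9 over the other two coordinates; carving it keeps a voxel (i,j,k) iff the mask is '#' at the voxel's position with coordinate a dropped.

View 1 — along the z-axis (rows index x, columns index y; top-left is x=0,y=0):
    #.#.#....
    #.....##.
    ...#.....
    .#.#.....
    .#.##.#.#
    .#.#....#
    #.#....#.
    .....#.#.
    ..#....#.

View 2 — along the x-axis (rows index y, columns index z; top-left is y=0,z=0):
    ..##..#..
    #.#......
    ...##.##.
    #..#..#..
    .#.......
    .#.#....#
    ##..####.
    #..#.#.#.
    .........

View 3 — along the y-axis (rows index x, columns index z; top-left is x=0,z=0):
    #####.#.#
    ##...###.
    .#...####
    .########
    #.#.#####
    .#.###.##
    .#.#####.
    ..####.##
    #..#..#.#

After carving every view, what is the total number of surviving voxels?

start: 9×9×9 = 729 voxels
after view 1 [z-axis, 24 of 81 cells solid] → remaining = 216
after view 2 [x-axis, 26 of 81 cells solid] → remaining = 72
after view 3 [y-axis, 54 of 81 cells solid] → remaining = 48

voxel count = 48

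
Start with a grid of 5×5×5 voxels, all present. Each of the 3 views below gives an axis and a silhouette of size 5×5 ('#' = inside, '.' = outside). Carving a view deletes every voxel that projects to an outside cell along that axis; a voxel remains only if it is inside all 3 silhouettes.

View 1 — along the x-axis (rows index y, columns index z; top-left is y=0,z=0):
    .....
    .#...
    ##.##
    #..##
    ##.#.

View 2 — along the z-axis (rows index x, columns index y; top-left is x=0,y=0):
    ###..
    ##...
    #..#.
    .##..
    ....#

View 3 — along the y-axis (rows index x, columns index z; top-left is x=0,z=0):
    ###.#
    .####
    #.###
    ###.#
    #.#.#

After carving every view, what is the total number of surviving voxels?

before carving: 125 voxels (5×5×5)
carve view 1 (along x, YZ-mask fill 11/25): 55 voxels remain
carve view 2 (along z, XY-mask fill 10/25): 17 voxels remain
carve view 3 (along y, XZ-mask fill 19/25): 13 voxels remain

remaining voxels: 13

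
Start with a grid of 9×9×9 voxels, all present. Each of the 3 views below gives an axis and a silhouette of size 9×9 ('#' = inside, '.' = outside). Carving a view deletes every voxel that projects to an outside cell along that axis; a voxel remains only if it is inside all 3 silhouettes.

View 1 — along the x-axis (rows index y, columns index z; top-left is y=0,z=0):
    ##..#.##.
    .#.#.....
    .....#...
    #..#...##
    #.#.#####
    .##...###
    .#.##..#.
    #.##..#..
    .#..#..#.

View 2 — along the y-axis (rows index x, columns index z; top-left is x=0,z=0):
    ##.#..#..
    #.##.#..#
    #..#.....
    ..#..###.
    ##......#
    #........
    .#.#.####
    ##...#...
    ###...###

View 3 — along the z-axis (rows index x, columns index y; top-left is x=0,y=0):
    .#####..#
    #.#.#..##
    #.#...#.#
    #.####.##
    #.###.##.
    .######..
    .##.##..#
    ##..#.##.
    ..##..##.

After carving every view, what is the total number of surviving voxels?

voxel count = 72

before carving: 729 voxels (9×9×9)
V1 x: intersect with YZ mask (35 set) -- 315 left
V2 y: intersect with XZ mask (34 set) -- 132 left
V3 z: intersect with XY mask (48 set) -- 72 left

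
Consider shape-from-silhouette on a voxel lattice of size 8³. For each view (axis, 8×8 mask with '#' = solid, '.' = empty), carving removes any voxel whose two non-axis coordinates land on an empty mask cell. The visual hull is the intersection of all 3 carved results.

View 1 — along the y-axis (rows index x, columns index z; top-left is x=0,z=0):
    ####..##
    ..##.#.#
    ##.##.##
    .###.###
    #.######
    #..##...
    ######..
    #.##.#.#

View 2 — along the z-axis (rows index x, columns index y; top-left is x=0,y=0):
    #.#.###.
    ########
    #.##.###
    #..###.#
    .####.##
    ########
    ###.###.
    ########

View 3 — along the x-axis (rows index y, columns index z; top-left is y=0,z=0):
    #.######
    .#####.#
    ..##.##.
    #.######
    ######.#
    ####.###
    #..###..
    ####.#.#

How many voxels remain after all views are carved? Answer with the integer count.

start: 8×8×8 = 512 voxels
carve view 1 (along y, XZ-mask fill 43/64): 344 voxels remain
carve view 2 (along z, XY-mask fill 52/64): 270 voxels remain
carve view 3 (along x, YZ-mask fill 48/64): 213 voxels remain

remaining voxels: 213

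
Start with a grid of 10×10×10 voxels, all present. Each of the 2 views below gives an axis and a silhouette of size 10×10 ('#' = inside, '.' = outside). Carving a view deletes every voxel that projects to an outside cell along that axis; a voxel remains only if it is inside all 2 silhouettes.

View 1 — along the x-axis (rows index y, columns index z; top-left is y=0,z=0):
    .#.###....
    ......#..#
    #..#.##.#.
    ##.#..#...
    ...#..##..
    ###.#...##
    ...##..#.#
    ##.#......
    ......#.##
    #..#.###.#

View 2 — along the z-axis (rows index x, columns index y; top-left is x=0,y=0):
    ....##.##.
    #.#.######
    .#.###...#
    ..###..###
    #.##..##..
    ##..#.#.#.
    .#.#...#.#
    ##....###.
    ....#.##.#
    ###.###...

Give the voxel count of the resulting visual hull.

start: 10×10×10 = 1000 voxels
carve view 1 (along x, YZ-mask fill 40/100): 400 voxels remain
carve view 2 (along z, XY-mask fill 52/100): 201 voxels remain

remaining voxels: 201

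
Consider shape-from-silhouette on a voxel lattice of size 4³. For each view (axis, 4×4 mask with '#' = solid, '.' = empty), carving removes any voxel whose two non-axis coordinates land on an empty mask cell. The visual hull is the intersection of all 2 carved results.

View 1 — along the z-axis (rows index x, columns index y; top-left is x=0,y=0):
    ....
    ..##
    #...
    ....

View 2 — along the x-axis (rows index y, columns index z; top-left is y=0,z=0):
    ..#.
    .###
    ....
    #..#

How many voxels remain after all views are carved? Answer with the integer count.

|visual hull| = 3

start: 4×4×4 = 64 voxels
step 1: project along z, AND mask (3/16) → |grid| = 12
step 2: project along x, AND mask (6/16) → |grid| = 3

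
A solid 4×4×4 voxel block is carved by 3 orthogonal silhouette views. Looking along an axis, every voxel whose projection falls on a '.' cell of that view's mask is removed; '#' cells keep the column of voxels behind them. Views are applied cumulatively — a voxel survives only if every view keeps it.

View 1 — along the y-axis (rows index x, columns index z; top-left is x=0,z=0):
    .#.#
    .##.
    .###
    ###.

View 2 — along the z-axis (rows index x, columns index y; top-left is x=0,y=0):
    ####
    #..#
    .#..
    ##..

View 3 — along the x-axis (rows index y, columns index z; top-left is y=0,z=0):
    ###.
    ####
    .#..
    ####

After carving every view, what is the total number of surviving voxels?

voxel count = 19

full grid |V| = 64
  1. axis=1 (XZ plane), |mask|=10  ⇒  voxels=40
  2. axis=2 (XY plane), |mask|=9  ⇒  voxels=21
  3. axis=0 (YZ plane), |mask|=12  ⇒  voxels=19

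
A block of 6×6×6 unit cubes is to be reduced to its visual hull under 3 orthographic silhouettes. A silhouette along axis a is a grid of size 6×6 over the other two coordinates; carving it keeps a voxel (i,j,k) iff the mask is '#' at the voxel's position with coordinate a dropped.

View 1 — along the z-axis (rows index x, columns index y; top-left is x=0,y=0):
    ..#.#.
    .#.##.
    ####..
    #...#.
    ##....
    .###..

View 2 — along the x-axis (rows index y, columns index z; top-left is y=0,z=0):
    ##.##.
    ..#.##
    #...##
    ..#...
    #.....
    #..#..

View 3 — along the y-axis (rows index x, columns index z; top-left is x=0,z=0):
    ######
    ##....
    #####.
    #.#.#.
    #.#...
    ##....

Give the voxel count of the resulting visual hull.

|visual hull| = 20

start: 6×6×6 = 216 voxels
carve view 1 (along z, XY-mask fill 16/36): 96 voxels remain
carve view 2 (along x, YZ-mask fill 14/36): 39 voxels remain
carve view 3 (along y, XZ-mask fill 20/36): 20 voxels remain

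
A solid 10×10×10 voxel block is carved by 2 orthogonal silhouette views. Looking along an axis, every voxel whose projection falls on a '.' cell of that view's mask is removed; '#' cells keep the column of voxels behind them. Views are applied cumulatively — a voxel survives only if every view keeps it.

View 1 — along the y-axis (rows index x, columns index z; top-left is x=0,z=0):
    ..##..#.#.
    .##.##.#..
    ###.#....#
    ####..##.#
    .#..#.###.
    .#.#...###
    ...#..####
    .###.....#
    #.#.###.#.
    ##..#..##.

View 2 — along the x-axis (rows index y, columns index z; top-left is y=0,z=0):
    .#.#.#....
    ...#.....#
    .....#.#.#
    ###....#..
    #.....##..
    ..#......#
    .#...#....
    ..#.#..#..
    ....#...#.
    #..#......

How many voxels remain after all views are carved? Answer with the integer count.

132 voxels

start: 10×10×10 = 1000 voxels
carve view 1 (along y, XZ-mask fill 51/100): 510 voxels remain
carve view 2 (along x, YZ-mask fill 26/100): 132 voxels remain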